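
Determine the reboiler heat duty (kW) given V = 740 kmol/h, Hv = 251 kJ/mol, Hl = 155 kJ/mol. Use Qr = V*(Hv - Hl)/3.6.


Qr = 740 * (251 - 155) / 3.6 = 740 * 96 / 3.6 = 19730

19730 kW


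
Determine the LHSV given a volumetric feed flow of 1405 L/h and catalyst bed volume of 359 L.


LHSV = volumetric feed rate / catalyst volume
= 1405 L/h / 359 L
= 3.914 h^-1

3.914 h^-1


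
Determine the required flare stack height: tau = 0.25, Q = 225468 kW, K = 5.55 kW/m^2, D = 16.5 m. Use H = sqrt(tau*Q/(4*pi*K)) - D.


tau*Q/(4*pi*K) = 0.25 * 225468 / (4 * pi * 5.55) = 808.206
sqrt(808.206) = 28.429
H = 28.429 - 16.5 = 11.93

11.93 m


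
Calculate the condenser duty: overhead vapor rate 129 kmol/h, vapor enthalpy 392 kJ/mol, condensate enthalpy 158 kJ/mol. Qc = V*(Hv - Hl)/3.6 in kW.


Qc = 129 * (392 - 158) / 3.6 = 129 * 234 / 3.6 = 8385

8385 kW


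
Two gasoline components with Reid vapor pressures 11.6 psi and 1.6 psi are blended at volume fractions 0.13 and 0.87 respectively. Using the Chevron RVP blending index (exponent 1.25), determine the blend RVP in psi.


Chevron index: RVP_blend = (sum xi*RVPi^1.25)^(1/1.25)
RVP^1.25 terms: 0.13 * 11.6^1.25 + 0.87 * 1.6^1.25 = 4.34858
RVP_blend = 4.34858^(1/1.25) = 3.241

3.241 psi


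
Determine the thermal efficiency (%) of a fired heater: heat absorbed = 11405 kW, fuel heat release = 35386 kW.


Furnace efficiency = Q_absorbed / Q_fuel * 100
= 11405 / 35386 * 100 = 32.23

32.23 %


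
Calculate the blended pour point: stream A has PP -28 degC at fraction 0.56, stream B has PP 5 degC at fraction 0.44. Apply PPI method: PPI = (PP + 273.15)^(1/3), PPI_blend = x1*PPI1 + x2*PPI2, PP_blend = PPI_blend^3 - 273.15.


PPI_1 = (-28 + 273.15)^(1/3) = 6.258601
PPI_2 = (5 + 273.15)^(1/3) = 6.527693
PPI_blend = 0.56 * 6.258601 + 0.44 * 6.527693 = 6.377001
PP_blend = 6.377001^3 - 273.15 = 259.328 - 273.15 = -13.82

-13.82 degC


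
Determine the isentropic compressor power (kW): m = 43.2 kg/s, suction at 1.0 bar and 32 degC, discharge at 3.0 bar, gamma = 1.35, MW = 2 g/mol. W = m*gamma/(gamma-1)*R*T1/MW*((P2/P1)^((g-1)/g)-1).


Isentropic work: W = m*(gamma/(gamma-1))*(R*T1/MW)*((P2/P1)^((gamma-1)/gamma) - 1)
T1 = 32 + 273.15 = 305.15 K
Pressure ratio = 3.0 / 1.0 = 3
Exponent = (1.35 - 1)/1.35 = 0.259259
(P2/P1)^exp - 1 = 3^0.259259 - 1 = 0.32953
W = 43.2 * 1.35 / 0.35 * 8.314 * 305.15 / 2 * 0.32953 = 69650

69650 kW


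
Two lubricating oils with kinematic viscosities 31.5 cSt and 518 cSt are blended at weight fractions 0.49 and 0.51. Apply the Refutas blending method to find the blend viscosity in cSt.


Refutas method: VBN_i = 14.534*ln(ln(visc_i + 0.8)) + 10.975, blended linearly by mass fraction; since VBN is linear in VBI_i = ln(ln(visc_i + 0.8)) and the fractions sum to 1, blend VBI directly: visc = exp(exp(VBI_blend)) - 0.8
VBI_1 = ln(ln(31.5 + 0.8)) = 1.24561
VBI_2 = ln(ln(518 + 0.8)) = 1.83282
VBI_blend = 0.49 * 1.24561 + 0.51 * 1.83282 = 1.54509
visc_blend = exp(exp(1.54509)) - 0.8 = 107.9

107.9 cSt


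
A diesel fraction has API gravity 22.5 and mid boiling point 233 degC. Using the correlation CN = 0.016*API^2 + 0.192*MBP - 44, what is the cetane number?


CN = 0.016 * 22.5^2 + 0.192 * 233 - 44
CN = 8.1 + 44.736 - 44 = 8.836

8.836


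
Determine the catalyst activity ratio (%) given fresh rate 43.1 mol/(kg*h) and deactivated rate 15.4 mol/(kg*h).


Activity (%) = (rate_used / rate_fresh) * 100
rate_used = 15.4, rate_fresh = 43.1
= (15.4 / 43.1) * 100
= 0.3573 * 100 = 35.73

35.73 %


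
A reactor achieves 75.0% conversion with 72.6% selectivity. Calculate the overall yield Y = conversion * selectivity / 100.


Overall yield = conversion (%) * selectivity (%) / 100
Conversion = 75.0%, Selectivity = 72.6%
Y = 75.0 * 72.6 / 100
= 54.45 %

54.45 %


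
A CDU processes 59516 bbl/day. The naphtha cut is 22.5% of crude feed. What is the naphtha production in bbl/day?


Crude throughput = 59516 bbl/day
Fraction yield = 22.5%
yield = throughput * fraction / 100
yield = 59516 * 22.5 / 100 = 13391.1

13391.1 bbl/day


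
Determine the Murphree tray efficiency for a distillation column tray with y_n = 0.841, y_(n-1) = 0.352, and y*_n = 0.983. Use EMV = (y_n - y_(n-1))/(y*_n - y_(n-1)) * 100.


Murphree vapor efficiency: EMV = (y_n - y_(n-1)) / (y*_n - y_(n-1)) * 100
EMV = (0.841 - 0.352) / (0.983 - 0.352) * 100 = 0.489 / 0.631 * 100 = 77.50

77.50 %


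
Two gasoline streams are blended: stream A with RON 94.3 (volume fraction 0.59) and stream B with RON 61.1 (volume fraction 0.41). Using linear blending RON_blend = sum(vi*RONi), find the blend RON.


Linear blending: RON_blend = sum(vi * RONi)
Contribution 1: 0.59 * 94.3 = 55.637
Contribution 2: 0.41 * 61.1 = 25.051
RON_blend = 55.637 + 25.051 = 80.688

80.688


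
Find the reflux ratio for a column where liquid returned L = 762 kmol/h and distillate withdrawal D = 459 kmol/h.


Reflux ratio definition: R = L / D (liquid returned / distillate withdrawn)
L = 762 kmol/h, D = 459 kmol/h
R = 762 / 459 = 1.660

1.660


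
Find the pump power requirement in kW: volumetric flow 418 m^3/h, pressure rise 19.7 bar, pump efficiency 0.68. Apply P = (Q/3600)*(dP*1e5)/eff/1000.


Q = 418 / 3600 = 0.116111 m^3/s
P = 0.116111 * (19.7 * 1e5) / 0.68 / 1000 = 336.4

336.4 kW


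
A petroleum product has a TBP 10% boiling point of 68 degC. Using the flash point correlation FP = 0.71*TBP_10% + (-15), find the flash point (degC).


FP = 0.71 * 68 + (-15) = 33.28

33.28 degC


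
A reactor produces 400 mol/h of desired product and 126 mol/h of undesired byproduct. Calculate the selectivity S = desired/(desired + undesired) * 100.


Selectivity = desired / (desired + undesired) * 100
Total products = 400 + 126 = 526 mol/h
S = 400 / 526 * 100
= 0.7605 * 100
= 76.05 %

76.05 %


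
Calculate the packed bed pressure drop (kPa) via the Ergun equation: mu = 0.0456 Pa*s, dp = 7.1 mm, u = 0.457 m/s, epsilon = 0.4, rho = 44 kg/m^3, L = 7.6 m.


dp = 7.1 mm = 0.0071 m
Viscous term = 150*0.0456*0.457*(1-0.4)^2 / (0.0071^2*0.4^3) = 348801
Inertial term = 1.75*44*0.457^2*(1-0.4) / (0.0071*0.4^3) = 21234.2
dP/L = 348801 + 21234.2 = 370035 Pa/m
dP = 370035 * 7.6 / 1000 = 2812 kPa

2812 kPa


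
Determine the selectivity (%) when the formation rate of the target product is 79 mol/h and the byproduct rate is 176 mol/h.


Selectivity = desired / (desired + undesired) * 100
Total products = 79 + 176 = 255 mol/h
S = 79 / 255 * 100
= 0.3098 * 100
= 30.98 %

30.98 %


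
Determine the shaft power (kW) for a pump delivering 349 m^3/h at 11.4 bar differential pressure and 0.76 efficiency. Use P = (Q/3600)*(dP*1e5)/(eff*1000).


Q = 349 / 3600 = 0.0969444 m^3/s
P = 0.0969444 * (11.4 * 1e5) / 0.76 / 1000 = 145.4

145.4 kW


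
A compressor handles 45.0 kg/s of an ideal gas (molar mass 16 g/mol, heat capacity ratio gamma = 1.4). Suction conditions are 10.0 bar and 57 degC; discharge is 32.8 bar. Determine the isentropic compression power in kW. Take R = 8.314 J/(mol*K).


Isentropic work: W = m*(gamma/(gamma-1))*(R*T1/MW)*((P2/P1)^((gamma-1)/gamma) - 1)
T1 = 57 + 273.15 = 330.15 K
Pressure ratio = 32.8 / 10.0 = 3.28
Exponent = (1.4 - 1)/1.4 = 0.285714
(P2/P1)^exp - 1 = 3.28^0.285714 - 1 = 0.404082
W = 45.0 * 1.4 / 0.4 * 8.314 * 330.15 / 16 * 0.404082 = 10920

10920 kW


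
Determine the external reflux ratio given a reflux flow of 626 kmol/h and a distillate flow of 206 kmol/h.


Reflux ratio definition: R = L / D (liquid returned / distillate withdrawn)
L = 626 kmol/h, D = 206 kmol/h
R = 626 / 206 = 3.039

3.039


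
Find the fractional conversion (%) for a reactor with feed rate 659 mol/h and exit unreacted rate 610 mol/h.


X = (F_in - F_out) / F_in * 100
Moles reacted = 659 - 610 = 49
X = 49 / 659 * 100
= 0.07436 * 100
= 7.436 %

7.436 %


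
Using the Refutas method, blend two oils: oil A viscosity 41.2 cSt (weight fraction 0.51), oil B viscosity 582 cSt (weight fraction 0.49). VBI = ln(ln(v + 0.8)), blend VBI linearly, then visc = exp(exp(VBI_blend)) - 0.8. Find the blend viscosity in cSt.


Refutas method: VBN_i = 14.534*ln(ln(visc_i + 0.8)) + 10.975, blended linearly by mass fraction; since VBN is linear in VBI_i = ln(ln(visc_i + 0.8)) and the fractions sum to 1, blend VBI directly: visc = exp(exp(VBI_blend)) - 0.8
VBI_1 = ln(ln(41.2 + 0.8)) = 1.31846
VBI_2 = ln(ln(582 + 0.8)) = 1.85126
VBI_blend = 0.51 * 1.31846 + 0.49 * 1.85126 = 1.57953
visc_blend = exp(exp(1.57953)) - 0.8 = 127.3

127.3 cSt


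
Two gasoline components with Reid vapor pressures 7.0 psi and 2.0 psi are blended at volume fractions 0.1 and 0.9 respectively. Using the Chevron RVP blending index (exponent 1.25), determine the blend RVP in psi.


Chevron index: RVP_blend = (sum xi*RVPi^1.25)^(1/1.25)
RVP^1.25 terms: 0.1 * 7.0^1.25 + 0.9 * 2.0^1.25 = 3.27918
RVP_blend = 3.27918^(1/1.25) = 2.586

2.586 psi


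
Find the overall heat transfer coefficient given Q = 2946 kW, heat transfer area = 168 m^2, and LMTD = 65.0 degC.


From Q = U*A*LMTD, U = Q / (A * LMTD)
U = 2946 / (168 * 65.0) = 2946 / 10920 = 0.2698

0.2698 kW/(m^2*K)


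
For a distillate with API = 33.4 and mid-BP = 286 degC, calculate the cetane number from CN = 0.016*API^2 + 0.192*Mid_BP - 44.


CN = 0.016 * 33.4^2 + 0.192 * 286 - 44
CN = 17.84896 + 54.912 - 44 = 28.76096

28.76096


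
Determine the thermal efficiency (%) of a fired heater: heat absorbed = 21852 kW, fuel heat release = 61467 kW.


Furnace efficiency = Q_absorbed / Q_fuel * 100
= 21852 / 61467 * 100 = 35.55

35.55 %


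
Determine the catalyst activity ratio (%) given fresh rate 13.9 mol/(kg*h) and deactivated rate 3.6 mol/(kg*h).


Activity (%) = (rate_used / rate_fresh) * 100
rate_used = 3.6, rate_fresh = 13.9
= (3.6 / 13.9) * 100
= 0.2590 * 100 = 25.90

25.90 %


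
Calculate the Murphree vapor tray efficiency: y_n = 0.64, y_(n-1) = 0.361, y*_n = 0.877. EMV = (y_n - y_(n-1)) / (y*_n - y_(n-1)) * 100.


Murphree vapor efficiency: EMV = (y_n - y_(n-1)) / (y*_n - y_(n-1)) * 100
EMV = (0.64 - 0.361) / (0.877 - 0.361) * 100 = 0.279 / 0.516 * 100 = 54.07

54.07 %


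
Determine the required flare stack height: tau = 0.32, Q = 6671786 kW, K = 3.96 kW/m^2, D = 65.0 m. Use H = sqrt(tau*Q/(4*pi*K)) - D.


tau*Q/(4*pi*K) = 0.32 * 6671786 / (4 * pi * 3.96) = 42902.9
sqrt(42902.9) = 207.13
H = 207.13 - 65.0 = 142.1

142.1 m


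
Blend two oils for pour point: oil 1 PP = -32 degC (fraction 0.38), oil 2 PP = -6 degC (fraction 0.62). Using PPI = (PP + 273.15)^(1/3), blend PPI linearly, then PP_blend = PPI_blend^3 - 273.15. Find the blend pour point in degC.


PPI_1 = (-32 + 273.15)^(1/3) = 6.224375
PPI_2 = (-6 + 273.15)^(1/3) = 6.440482
PPI_blend = 0.38 * 6.224375 + 0.62 * 6.440482 = 6.358361
PP_blend = 6.358361^3 - 273.15 = 257.0606 - 273.15 = -16.09

-16.09 degC


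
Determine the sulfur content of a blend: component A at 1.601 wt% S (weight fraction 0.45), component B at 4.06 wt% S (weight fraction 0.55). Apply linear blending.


Linear sulfur blending: S_blend = x1*S1 + x2*S2
Contribution 1: 0.45 * 1.601 = 0.72045 wt%
Contribution 2: 0.55 * 4.06 = 2.233 wt%
S_blend = 0.72045 + 2.233 = 2.95345

2.95345 wt%


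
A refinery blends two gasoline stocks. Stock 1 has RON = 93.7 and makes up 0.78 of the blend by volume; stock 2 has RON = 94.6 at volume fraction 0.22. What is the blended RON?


Linear blending: RON_blend = sum(vi * RONi)
Contribution 1: 0.78 * 93.7 = 73.086
Contribution 2: 0.22 * 94.6 = 20.812
RON_blend = 73.086 + 20.812 = 93.898

93.898


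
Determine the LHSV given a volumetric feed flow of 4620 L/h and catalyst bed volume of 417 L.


LHSV = volumetric feed rate / catalyst volume
= 4620 L/h / 417 L
= 11.08 h^-1

11.08 h^-1


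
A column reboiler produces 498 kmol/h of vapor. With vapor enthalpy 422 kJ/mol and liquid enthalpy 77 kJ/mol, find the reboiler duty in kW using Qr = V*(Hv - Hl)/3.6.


Qr = 498 * (422 - 77) / 3.6 = 498 * 345 / 3.6 = 47720

47720 kW


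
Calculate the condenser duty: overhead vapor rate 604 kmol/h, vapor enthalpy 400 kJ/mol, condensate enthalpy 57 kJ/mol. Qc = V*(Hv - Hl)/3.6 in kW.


Qc = 604 * (400 - 57) / 3.6 = 604 * 343 / 3.6 = 57550

57550 kW


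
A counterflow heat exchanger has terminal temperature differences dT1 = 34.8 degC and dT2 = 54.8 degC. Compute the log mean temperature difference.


LMTD = (dT1 - dT2) / ln(dT1/dT2)
= (34.8 - 54.8) / ln(34.8 / 54.8) = -20 / -0.454073 = 44.05

44.05 degC


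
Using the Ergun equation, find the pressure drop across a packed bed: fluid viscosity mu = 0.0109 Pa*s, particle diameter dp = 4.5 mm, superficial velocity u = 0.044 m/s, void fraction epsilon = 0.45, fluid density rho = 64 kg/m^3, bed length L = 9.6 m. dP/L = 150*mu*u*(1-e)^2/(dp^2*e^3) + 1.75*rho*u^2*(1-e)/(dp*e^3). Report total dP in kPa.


dp = 4.5 mm = 0.0045 m
Viscous term = 150*0.0109*0.044*(1-0.45)^2 / (0.0045^2*0.45^3) = 11793.2
Inertial term = 1.75*64*0.044^2*(1-0.45) / (0.0045*0.45^3) = 290.828
dP/L = 11793.2 + 290.828 = 12084 Pa/m
dP = 12084 * 9.6 / 1000 = 116.0 kPa

116.0 kPa


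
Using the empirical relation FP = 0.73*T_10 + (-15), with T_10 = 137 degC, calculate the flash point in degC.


FP = 0.73 * 137 + (-15) = 85.01

85.01 degC


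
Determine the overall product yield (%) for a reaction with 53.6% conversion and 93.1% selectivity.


Overall yield = conversion (%) * selectivity (%) / 100
Conversion = 53.6%, Selectivity = 93.1%
Y = 53.6 * 93.1 / 100
= 49.9016 %

49.9016 %


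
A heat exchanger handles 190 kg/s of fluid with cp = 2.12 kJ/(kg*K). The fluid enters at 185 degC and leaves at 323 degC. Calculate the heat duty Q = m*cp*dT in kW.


Q = m_dot * cp * delta_T
delta_T = 323 - 185 = 138 K
Q = 190 * 2.12 * 138
= 402.8 * 138
= 55586.4 kW

55586.4 kW


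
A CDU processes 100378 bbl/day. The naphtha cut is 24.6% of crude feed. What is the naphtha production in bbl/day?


Crude throughput = 100378 bbl/day
Fraction yield = 24.6%
yield = throughput * fraction / 100
yield = 100378 * 24.6 / 100 = 24692.988

24692.988 bbl/day


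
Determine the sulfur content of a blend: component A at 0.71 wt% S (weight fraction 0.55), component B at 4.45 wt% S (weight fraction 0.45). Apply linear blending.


Linear sulfur blending: S_blend = x1*S1 + x2*S2
Contribution 1: 0.55 * 0.71 = 0.3905 wt%
Contribution 2: 0.45 * 4.45 = 2.0025 wt%
S_blend = 0.3905 + 2.0025 = 2.393

2.393 wt%


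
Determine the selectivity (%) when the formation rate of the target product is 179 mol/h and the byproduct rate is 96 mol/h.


Selectivity = desired / (desired + undesired) * 100
Total products = 179 + 96 = 275 mol/h
S = 179 / 275 * 100
= 0.6509 * 100
= 65.09 %

65.09 %


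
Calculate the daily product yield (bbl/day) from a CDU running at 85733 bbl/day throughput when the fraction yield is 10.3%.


Crude throughput = 85733 bbl/day
Fraction yield = 10.3%
yield = throughput * fraction / 100
yield = 85733 * 10.3 / 100 = 8830.499

8830.499 bbl/day


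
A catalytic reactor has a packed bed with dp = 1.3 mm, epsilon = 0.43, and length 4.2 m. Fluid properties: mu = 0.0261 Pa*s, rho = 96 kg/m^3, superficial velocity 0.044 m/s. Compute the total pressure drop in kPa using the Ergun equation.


dp = 1.3 mm = 0.0013 m
Viscous term = 150*0.0261*0.044*(1-0.43)^2 / (0.0013^2*0.43^3) = 416526
Inertial term = 1.75*96*0.044^2*(1-0.43) / (0.0013*0.43^3) = 1793.66
dP/L = 416526 + 1793.66 = 418320 Pa/m
dP = 418320 * 4.2 / 1000 = 1757 kPa

1757 kPa


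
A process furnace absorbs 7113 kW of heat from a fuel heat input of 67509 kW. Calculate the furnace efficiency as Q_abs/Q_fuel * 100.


Furnace efficiency = Q_absorbed / Q_fuel * 100
= 7113 / 67509 * 100 = 10.54

10.54 %


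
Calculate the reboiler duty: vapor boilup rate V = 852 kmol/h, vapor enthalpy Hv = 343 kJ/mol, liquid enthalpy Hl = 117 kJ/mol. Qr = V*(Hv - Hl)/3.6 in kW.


Qr = 852 * (343 - 117) / 3.6 = 852 * 226 / 3.6 = 53490

53490 kW


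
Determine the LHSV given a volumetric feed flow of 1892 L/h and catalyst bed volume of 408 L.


LHSV = volumetric feed rate / catalyst volume
= 1892 L/h / 408 L
= 4.637 h^-1

4.637 h^-1


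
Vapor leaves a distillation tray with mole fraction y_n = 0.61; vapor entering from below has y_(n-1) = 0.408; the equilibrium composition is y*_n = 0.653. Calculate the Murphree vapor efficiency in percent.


Murphree vapor efficiency: EMV = (y_n - y_(n-1)) / (y*_n - y_(n-1)) * 100
EMV = (0.61 - 0.408) / (0.653 - 0.408) * 100 = 0.202 / 0.245 * 100 = 82.45

82.45 %


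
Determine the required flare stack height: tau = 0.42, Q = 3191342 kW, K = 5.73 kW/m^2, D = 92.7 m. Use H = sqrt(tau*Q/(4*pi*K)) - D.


tau*Q/(4*pi*K) = 0.42 * 3191342 / (4 * pi * 5.73) = 18614.8
sqrt(18614.8) = 136.436
H = 136.436 - 92.7 = 43.74

43.74 m


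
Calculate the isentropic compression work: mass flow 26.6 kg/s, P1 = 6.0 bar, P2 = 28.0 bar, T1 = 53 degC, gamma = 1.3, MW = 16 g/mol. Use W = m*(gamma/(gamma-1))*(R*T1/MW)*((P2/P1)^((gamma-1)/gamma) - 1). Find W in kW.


Isentropic work: W = m*(gamma/(gamma-1))*(R*T1/MW)*((P2/P1)^((gamma-1)/gamma) - 1)
T1 = 53 + 273.15 = 326.15 K
Pressure ratio = 28.0 / 6.0 = 4.66667
Exponent = (1.3 - 1)/1.3 = 0.230769
(P2/P1)^exp - 1 = 4.66667^0.230769 - 1 = 0.426876
W = 26.6 * 1.3 / 0.3 * 8.314 * 326.15 / 16 * 0.426876 = 8339

8339 kW


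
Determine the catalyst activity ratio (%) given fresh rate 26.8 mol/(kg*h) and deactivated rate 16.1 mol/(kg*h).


Activity (%) = (rate_used / rate_fresh) * 100
rate_used = 16.1, rate_fresh = 26.8
= (16.1 / 26.8) * 100
= 0.6007 * 100 = 60.07

60.07 %


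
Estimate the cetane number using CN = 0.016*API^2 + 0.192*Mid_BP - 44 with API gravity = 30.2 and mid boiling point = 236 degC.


CN = 0.016 * 30.2^2 + 0.192 * 236 - 44
CN = 14.59264 + 45.312 - 44 = 15.90464

15.90464


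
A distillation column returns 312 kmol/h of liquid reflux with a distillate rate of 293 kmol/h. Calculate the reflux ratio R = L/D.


Reflux ratio definition: R = L / D (liquid returned / distillate withdrawn)
L = 312 kmol/h, D = 293 kmol/h
R = 312 / 293 = 1.065

1.065


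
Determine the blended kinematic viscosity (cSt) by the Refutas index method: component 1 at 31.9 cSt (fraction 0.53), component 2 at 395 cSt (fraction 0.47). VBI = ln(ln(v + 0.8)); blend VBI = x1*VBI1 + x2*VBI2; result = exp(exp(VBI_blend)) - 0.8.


Refutas method: VBN_i = 14.534*ln(ln(visc_i + 0.8)) + 10.975, blended linearly by mass fraction; since VBN is linear in VBI_i = ln(ln(visc_i + 0.8)) and the fractions sum to 1, blend VBI directly: visc = exp(exp(VBI_blend)) - 0.8
VBI_1 = ln(ln(31.9 + 0.8)) = 1.24915
VBI_2 = ln(ln(395 + 0.8)) = 1.78857
VBI_blend = 0.53 * 1.24915 + 0.47 * 1.78857 = 1.50268
visc_blend = exp(exp(1.50268)) - 0.8 = 88.65

88.65 cSt


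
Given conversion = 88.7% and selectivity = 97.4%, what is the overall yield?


Overall yield = conversion (%) * selectivity (%) / 100
Conversion = 88.7%, Selectivity = 97.4%
Y = 88.7 * 97.4 / 100
= 86.3938 %

86.3938 %


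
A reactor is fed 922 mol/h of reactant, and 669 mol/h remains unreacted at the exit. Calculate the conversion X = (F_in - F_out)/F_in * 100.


X = (F_in - F_out) / F_in * 100
Moles reacted = 922 - 669 = 253
X = 253 / 922 * 100
= 0.2744 * 100
= 27.44 %

27.44 %


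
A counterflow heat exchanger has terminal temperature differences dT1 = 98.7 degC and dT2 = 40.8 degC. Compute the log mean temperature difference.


LMTD = (dT1 - dT2) / ln(dT1/dT2)
= (98.7 - 40.8) / ln(98.7 / 40.8) = 57.9 / 0.883403 = 65.54

65.54 degC


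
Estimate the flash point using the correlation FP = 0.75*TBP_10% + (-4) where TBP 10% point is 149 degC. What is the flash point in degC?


FP = 0.75 * 149 + (-4) = 107.75

107.75 degC


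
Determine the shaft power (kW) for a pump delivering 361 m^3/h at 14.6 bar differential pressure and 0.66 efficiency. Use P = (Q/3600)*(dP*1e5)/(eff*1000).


Q = 361 / 3600 = 0.100278 m^3/s
P = 0.100278 * (14.6 * 1e5) / 0.66 / 1000 = 221.8

221.8 kW


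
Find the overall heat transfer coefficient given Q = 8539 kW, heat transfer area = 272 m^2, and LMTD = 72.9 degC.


From Q = U*A*LMTD, U = Q / (A * LMTD)
U = 8539 / (272 * 72.9) = 8539 / 19828.8 = 0.4306

0.4306 kW/(m^2*K)


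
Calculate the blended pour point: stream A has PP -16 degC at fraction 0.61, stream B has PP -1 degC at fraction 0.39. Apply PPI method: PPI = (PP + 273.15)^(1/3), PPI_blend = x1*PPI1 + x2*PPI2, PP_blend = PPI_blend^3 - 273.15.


PPI_1 = (-16 + 273.15)^(1/3) = 6.359098
PPI_2 = (-1 + 273.15)^(1/3) = 6.480414
PPI_blend = 0.61 * 6.359098 + 0.39 * 6.480414 = 6.406411
PP_blend = 6.406411^3 - 273.15 = 262.9326 - 273.15 = -10.22

-10.22 degC


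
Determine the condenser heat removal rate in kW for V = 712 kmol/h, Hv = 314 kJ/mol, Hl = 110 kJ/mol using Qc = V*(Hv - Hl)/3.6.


Qc = 712 * (314 - 110) / 3.6 = 712 * 204 / 3.6 = 40350

40350 kW


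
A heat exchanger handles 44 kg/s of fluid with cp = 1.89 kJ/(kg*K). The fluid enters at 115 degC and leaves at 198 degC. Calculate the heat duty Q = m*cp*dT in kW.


Q = m_dot * cp * delta_T
delta_T = 198 - 115 = 83 K
Q = 44 * 1.89 * 83
= 83.16 * 83
= 6902.28 kW

6902.28 kW


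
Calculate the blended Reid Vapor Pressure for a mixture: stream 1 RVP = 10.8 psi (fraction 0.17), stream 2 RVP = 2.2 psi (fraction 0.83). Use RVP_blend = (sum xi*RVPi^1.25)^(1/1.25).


Chevron index: RVP_blend = (sum xi*RVPi^1.25)^(1/1.25)
RVP^1.25 terms: 0.17 * 10.8^1.25 + 0.83 * 2.2^1.25 = 5.5522
RVP_blend = 5.5522^(1/1.25) = 3.941

3.941 psi


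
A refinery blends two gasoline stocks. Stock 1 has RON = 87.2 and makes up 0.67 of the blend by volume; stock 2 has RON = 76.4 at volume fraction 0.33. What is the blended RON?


Linear blending: RON_blend = sum(vi * RONi)
Contribution 1: 0.67 * 87.2 = 58.424
Contribution 2: 0.33 * 76.4 = 25.212
RON_blend = 58.424 + 25.212 = 83.636

83.636


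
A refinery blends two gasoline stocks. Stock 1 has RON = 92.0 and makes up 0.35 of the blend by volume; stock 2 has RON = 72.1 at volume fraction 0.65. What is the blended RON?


Linear blending: RON_blend = sum(vi * RONi)
Contribution 1: 0.35 * 92.0 = 32.2
Contribution 2: 0.65 * 72.1 = 46.865
RON_blend = 32.2 + 46.865 = 79.065

79.065


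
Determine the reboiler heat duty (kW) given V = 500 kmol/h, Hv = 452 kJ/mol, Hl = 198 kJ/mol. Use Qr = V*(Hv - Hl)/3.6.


Qr = 500 * (452 - 198) / 3.6 = 500 * 254 / 3.6 = 35280

35280 kW


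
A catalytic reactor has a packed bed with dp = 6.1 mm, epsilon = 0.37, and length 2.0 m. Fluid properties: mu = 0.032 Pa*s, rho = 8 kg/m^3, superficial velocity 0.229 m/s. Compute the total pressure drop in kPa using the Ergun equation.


dp = 6.1 mm = 0.0061 m
Viscous term = 150*0.032*0.229*(1-0.37)^2 / (0.0061^2*0.37^3) = 231469
Inertial term = 1.75*8*0.229^2*(1-0.37) / (0.0061*0.37^3) = 1496.94
dP/L = 231469 + 1496.94 = 232966 Pa/m
dP = 232966 * 2.0 / 1000 = 465.9 kPa

465.9 kPa


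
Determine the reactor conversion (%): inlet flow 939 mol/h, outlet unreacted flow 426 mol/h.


X = (F_in - F_out) / F_in * 100
Moles reacted = 939 - 426 = 513
X = 513 / 939 * 100
= 0.5463 * 100
= 54.63 %

54.63 %


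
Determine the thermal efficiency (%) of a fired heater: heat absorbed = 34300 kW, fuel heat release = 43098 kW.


Furnace efficiency = Q_absorbed / Q_fuel * 100
= 34300 / 43098 * 100 = 79.59

79.59 %


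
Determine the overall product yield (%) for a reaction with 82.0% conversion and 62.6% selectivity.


Overall yield = conversion (%) * selectivity (%) / 100
Conversion = 82.0%, Selectivity = 62.6%
Y = 82.0 * 62.6 / 100
= 51.332 %

51.332 %


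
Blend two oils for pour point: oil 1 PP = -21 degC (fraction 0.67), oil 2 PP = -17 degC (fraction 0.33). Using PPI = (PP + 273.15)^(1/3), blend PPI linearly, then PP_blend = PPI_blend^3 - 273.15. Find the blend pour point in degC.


PPI_1 = (-21 + 273.15)^(1/3) = 6.317613
PPI_2 = (-17 + 273.15)^(1/3) = 6.350844
PPI_blend = 0.67 * 6.317613 + 0.33 * 6.350844 = 6.328579
PP_blend = 6.328579^3 - 273.15 = 253.4654 - 273.15 = -19.68

-19.68 degC


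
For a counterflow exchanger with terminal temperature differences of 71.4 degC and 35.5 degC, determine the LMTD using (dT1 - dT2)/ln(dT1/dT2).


LMTD = (dT1 - dT2) / ln(dT1/dT2)
= (71.4 - 35.5) / ln(71.4 / 35.5) = 35.9 / 0.698765 = 51.38

51.38 degC


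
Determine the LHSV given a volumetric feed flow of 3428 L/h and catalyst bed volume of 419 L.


LHSV = volumetric feed rate / catalyst volume
= 3428 L/h / 419 L
= 8.181 h^-1

8.181 h^-1


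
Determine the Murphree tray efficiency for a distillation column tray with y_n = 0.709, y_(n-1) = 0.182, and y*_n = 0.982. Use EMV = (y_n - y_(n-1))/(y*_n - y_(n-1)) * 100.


Murphree vapor efficiency: EMV = (y_n - y_(n-1)) / (y*_n - y_(n-1)) * 100
EMV = (0.709 - 0.182) / (0.982 - 0.182) * 100 = 0.527 / 0.8 * 100 = 65.87

65.87 %


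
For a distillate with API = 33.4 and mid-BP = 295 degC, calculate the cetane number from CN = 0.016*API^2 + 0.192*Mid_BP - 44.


CN = 0.016 * 33.4^2 + 0.192 * 295 - 44
CN = 17.84896 + 56.64 - 44 = 30.48896

30.48896


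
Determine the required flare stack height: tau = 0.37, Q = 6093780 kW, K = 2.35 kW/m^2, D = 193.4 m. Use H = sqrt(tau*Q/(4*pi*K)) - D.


tau*Q/(4*pi*K) = 0.37 * 6093780 / (4 * pi * 2.35) = 76350.3
sqrt(76350.3) = 276.316
H = 276.316 - 193.4 = 82.92

82.92 m


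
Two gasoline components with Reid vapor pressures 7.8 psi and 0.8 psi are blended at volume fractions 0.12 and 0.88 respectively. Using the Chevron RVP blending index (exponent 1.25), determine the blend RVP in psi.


Chevron index: RVP_blend = (sum xi*RVPi^1.25)^(1/1.25)
RVP^1.25 terms: 0.12 * 7.8^1.25 + 0.88 * 0.8^1.25 = 2.23003
RVP_blend = 2.23003^(1/1.25) = 1.900

1.900 psi


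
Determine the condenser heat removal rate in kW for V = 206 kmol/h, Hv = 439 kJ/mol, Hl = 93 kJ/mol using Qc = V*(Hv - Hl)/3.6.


Qc = 206 * (439 - 93) / 3.6 = 206 * 346 / 3.6 = 19800

19800 kW


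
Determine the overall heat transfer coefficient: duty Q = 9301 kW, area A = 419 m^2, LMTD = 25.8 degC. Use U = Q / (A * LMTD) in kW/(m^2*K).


From Q = U*A*LMTD, U = Q / (A * LMTD)
U = 9301 / (419 * 25.8) = 9301 / 10810.2 = 0.8604

0.8604 kW/(m^2*K)


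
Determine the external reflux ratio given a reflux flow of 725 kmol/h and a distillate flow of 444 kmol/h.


Reflux ratio definition: R = L / D (liquid returned / distillate withdrawn)
L = 725 kmol/h, D = 444 kmol/h
R = 725 / 444 = 1.633

1.633


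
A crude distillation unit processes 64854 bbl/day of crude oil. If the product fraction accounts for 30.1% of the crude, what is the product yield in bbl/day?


Crude throughput = 64854 bbl/day
Fraction yield = 30.1%
yield = throughput * fraction / 100
yield = 64854 * 30.1 / 100 = 19521.054

19521.054 bbl/day


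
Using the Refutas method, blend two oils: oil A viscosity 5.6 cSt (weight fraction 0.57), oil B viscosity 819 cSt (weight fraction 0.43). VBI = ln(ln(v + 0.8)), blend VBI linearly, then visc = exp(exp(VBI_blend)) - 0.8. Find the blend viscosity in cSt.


Refutas method: VBN_i = 14.534*ln(ln(visc_i + 0.8)) + 10.975, blended linearly by mass fraction; since VBN is linear in VBI_i = ln(ln(visc_i + 0.8)) and the fractions sum to 1, blend VBI directly: visc = exp(exp(VBI_blend)) - 0.8
VBI_1 = ln(ln(5.6 + 0.8)) = 0.618584
VBI_2 = ln(ln(819 + 0.8)) = 1.90346
VBI_blend = 0.57 * 0.618584 + 0.43 * 1.90346 = 1.17108
visc_blend = exp(exp(1.17108)) - 0.8 = 24.37

24.37 cSt


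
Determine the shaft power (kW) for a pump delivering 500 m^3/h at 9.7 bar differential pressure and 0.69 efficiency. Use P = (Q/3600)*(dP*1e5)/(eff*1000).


Q = 500 / 3600 = 0.138889 m^3/s
P = 0.138889 * (9.7 * 1e5) / 0.69 / 1000 = 195.2

195.2 kW


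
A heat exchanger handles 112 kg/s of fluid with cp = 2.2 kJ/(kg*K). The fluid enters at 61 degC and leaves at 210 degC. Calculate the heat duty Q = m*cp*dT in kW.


Q = m_dot * cp * delta_T
delta_T = 210 - 61 = 149 K
Q = 112 * 2.2 * 149
= 246.4 * 149
= 36713.6 kW

36713.6 kW


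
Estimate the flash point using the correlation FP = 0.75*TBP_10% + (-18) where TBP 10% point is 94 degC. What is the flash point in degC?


FP = 0.75 * 94 + (-18) = 52.5

52.5 degC


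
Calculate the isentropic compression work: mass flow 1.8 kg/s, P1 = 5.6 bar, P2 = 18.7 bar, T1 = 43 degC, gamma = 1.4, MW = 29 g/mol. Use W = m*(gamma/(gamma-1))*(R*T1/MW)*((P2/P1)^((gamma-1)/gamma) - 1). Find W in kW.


Isentropic work: W = m*(gamma/(gamma-1))*(R*T1/MW)*((P2/P1)^((gamma-1)/gamma) - 1)
T1 = 43 + 273.15 = 316.15 K
Pressure ratio = 18.7 / 5.6 = 3.33929
Exponent = (1.4 - 1)/1.4 = 0.285714
(P2/P1)^exp - 1 = 3.33929^0.285714 - 1 = 0.411287
W = 1.8 * 1.4 / 0.4 * 8.314 * 316.15 / 29 * 0.411287 = 234.9

234.9 kW


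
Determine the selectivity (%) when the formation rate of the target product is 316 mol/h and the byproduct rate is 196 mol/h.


Selectivity = desired / (desired + undesired) * 100
Total products = 316 + 196 = 512 mol/h
S = 316 / 512 * 100
= 0.6172 * 100
= 61.72 %

61.72 %


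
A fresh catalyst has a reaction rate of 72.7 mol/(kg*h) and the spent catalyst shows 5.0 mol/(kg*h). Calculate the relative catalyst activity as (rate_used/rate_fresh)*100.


Activity (%) = (rate_used / rate_fresh) * 100
rate_used = 5.0, rate_fresh = 72.7
= (5.0 / 72.7) * 100
= 0.06878 * 100 = 6.878

6.878 %


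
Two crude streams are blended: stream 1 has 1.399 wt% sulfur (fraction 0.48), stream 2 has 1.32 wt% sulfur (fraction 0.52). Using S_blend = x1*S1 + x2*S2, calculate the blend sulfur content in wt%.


Linear sulfur blending: S_blend = x1*S1 + x2*S2
Contribution 1: 0.48 * 1.399 = 0.67152 wt%
Contribution 2: 0.52 * 1.32 = 0.6864 wt%
S_blend = 0.67152 + 0.6864 = 1.35792

1.35792 wt%


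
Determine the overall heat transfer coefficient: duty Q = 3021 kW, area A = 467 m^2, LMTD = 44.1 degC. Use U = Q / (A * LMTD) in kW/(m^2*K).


From Q = U*A*LMTD, U = Q / (A * LMTD)
U = 3021 / (467 * 44.1) = 3021 / 20594.7 = 0.1467

0.1467 kW/(m^2*K)


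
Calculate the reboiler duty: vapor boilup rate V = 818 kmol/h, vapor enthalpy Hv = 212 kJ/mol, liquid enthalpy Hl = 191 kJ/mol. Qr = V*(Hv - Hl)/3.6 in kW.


Qr = 818 * (212 - 191) / 3.6 = 818 * 21 / 3.6 = 4772

4772 kW


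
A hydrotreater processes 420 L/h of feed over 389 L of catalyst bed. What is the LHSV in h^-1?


LHSV = volumetric feed rate / catalyst volume
= 420 L/h / 389 L
= 1.080 h^-1

1.080 h^-1


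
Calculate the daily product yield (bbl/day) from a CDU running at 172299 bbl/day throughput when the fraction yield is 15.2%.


Crude throughput = 172299 bbl/day
Fraction yield = 15.2%
yield = throughput * fraction / 100
yield = 172299 * 15.2 / 100 = 26189.448

26189.448 bbl/day


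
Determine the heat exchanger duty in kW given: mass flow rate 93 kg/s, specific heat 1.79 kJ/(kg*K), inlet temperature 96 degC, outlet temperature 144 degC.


Q = m_dot * cp * delta_T
delta_T = 144 - 96 = 48 K
Q = 93 * 1.79 * 48
= 166.47 * 48
= 7990.56 kW

7990.56 kW


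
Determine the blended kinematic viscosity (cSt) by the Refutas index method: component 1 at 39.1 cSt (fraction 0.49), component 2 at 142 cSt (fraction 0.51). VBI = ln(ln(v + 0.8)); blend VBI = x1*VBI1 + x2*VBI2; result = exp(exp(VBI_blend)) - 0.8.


Refutas method: VBN_i = 14.534*ln(ln(visc_i + 0.8)) + 10.975, blended linearly by mass fraction; since VBN is linear in VBI_i = ln(ln(visc_i + 0.8)) and the fractions sum to 1, blend VBI directly: visc = exp(exp(VBI_blend)) - 0.8
VBI_1 = ln(ln(39.1 + 0.8)) = 1.30464
VBI_2 = ln(ln(142 + 0.8)) = 1.6017
VBI_blend = 0.49 * 1.30464 + 0.51 * 1.6017 = 1.45614
visc_blend = exp(exp(1.45614)) - 0.8 = 72.12

72.12 cSt


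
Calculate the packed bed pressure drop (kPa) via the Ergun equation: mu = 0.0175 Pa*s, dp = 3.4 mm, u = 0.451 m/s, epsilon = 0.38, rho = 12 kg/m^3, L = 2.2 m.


dp = 3.4 mm = 0.0034 m
Viscous term = 150*0.0175*0.451*(1-0.38)^2 / (0.0034^2*0.38^3) = 717432
Inertial term = 1.75*12*0.451^2*(1-0.38) / (0.0034*0.38^3) = 14195
dP/L = 717432 + 14195 = 731627 Pa/m
dP = 731627 * 2.2 / 1000 = 1610 kPa

1610 kPa


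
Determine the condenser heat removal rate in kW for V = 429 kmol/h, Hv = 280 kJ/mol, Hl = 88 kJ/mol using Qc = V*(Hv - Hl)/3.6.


Qc = 429 * (280 - 88) / 3.6 = 429 * 192 / 3.6 = 22880

22880 kW


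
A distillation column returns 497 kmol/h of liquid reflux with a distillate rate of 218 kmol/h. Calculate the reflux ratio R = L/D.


Reflux ratio definition: R = L / D (liquid returned / distillate withdrawn)
L = 497 kmol/h, D = 218 kmol/h
R = 497 / 218 = 2.280

2.280


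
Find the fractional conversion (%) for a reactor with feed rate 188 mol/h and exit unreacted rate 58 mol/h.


X = (F_in - F_out) / F_in * 100
Moles reacted = 188 - 58 = 130
X = 130 / 188 * 100
= 0.6915 * 100
= 69.15 %

69.15 %


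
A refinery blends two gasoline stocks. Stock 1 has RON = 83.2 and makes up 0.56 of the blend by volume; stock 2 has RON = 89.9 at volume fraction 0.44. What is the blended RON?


Linear blending: RON_blend = sum(vi * RONi)
Contribution 1: 0.56 * 83.2 = 46.592
Contribution 2: 0.44 * 89.9 = 39.556
RON_blend = 46.592 + 39.556 = 86.148

86.148


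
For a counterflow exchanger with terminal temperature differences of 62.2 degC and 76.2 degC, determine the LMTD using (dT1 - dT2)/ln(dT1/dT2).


LMTD = (dT1 - dT2) / ln(dT1/dT2)
= (62.2 - 76.2) / ln(62.2 / 76.2) = -14 / -0.203006 = 68.96

68.96 degC


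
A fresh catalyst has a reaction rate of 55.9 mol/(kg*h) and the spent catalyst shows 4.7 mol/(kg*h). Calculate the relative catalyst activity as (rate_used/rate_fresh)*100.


Activity (%) = (rate_used / rate_fresh) * 100
rate_used = 4.7, rate_fresh = 55.9
= (4.7 / 55.9) * 100
= 0.08408 * 100 = 8.408

8.408 %


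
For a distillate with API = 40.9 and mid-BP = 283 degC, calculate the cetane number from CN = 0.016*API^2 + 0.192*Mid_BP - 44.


CN = 0.016 * 40.9^2 + 0.192 * 283 - 44
CN = 26.76496 + 54.336 - 44 = 37.10096

37.10096


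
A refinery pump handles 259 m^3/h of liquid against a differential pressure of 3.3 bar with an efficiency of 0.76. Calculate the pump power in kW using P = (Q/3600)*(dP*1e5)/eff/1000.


Q = 259 / 3600 = 0.0719444 m^3/s
P = 0.0719444 * (3.3 * 1e5) / 0.76 / 1000 = 31.24

31.24 kW


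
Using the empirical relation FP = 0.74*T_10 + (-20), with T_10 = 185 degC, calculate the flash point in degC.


FP = 0.74 * 185 + (-20) = 116.9

116.9 degC


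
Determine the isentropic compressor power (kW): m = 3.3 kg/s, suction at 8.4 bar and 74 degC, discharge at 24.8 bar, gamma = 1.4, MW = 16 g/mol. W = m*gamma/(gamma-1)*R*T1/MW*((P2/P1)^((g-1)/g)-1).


Isentropic work: W = m*(gamma/(gamma-1))*(R*T1/MW)*((P2/P1)^((gamma-1)/gamma) - 1)
T1 = 74 + 273.15 = 347.15 K
Pressure ratio = 24.8 / 8.4 = 2.95238
Exponent = (1.4 - 1)/1.4 = 0.285714
(P2/P1)^exp - 1 = 2.95238^0.285714 - 1 = 0.362495
W = 3.3 * 1.4 / 0.4 * 8.314 * 347.15 / 16 * 0.362495 = 755.3

755.3 kW


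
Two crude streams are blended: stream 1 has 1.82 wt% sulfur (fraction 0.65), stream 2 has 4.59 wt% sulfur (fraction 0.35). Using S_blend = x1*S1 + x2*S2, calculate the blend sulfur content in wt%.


Linear sulfur blending: S_blend = x1*S1 + x2*S2
Contribution 1: 0.65 * 1.82 = 1.183 wt%
Contribution 2: 0.35 * 4.59 = 1.6065 wt%
S_blend = 1.183 + 1.6065 = 2.7895

2.7895 wt%


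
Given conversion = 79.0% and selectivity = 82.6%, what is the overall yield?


Overall yield = conversion (%) * selectivity (%) / 100
Conversion = 79.0%, Selectivity = 82.6%
Y = 79.0 * 82.6 / 100
= 65.254 %

65.254 %


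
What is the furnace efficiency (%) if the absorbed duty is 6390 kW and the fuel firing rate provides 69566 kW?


Furnace efficiency = Q_absorbed / Q_fuel * 100
= 6390 / 69566 * 100 = 9.186

9.186 %


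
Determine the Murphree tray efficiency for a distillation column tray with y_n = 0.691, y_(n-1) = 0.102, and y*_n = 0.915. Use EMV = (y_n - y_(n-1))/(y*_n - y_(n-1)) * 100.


Murphree vapor efficiency: EMV = (y_n - y_(n-1)) / (y*_n - y_(n-1)) * 100
EMV = (0.691 - 0.102) / (0.915 - 0.102) * 100 = 0.589 / 0.813 * 100 = 72.45

72.45 %


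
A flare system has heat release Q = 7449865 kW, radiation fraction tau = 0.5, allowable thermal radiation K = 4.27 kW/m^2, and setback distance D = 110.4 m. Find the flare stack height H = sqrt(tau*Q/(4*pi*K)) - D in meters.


tau*Q/(4*pi*K) = 0.5 * 7449865 / (4 * pi * 4.27) = 69419.4
sqrt(69419.4) = 263.476
H = 263.476 - 110.4 = 153.1

153.1 m


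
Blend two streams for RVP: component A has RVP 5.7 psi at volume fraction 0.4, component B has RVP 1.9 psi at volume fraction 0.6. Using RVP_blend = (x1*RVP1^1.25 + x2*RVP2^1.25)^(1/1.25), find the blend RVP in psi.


Chevron index: RVP_blend = (sum xi*RVPi^1.25)^(1/1.25)
RVP^1.25 terms: 0.4 * 5.7^1.25 + 0.6 * 1.9^1.25 = 4.86135
RVP_blend = 4.86135^(1/1.25) = 3.543

3.543 psi


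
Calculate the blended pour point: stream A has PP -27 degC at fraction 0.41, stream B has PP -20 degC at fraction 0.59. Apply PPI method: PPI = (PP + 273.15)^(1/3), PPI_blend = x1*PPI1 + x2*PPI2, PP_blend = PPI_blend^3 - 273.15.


PPI_1 = (-27 + 273.15)^(1/3) = 6.2671
PPI_2 = (-20 + 273.15)^(1/3) = 6.325953
PPI_blend = 0.41 * 6.2671 + 0.59 * 6.325953 = 6.301823
PP_blend = 6.301823^3 - 273.15 = 250.2641 - 273.15 = -22.89

-22.89 degC


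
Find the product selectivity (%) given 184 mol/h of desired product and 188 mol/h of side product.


Selectivity = desired / (desired + undesired) * 100
Total products = 184 + 188 = 372 mol/h
S = 184 / 372 * 100
= 0.4946 * 100
= 49.46 %

49.46 %


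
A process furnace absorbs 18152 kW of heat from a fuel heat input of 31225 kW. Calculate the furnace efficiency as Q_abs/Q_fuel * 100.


Furnace efficiency = Q_absorbed / Q_fuel * 100
= 18152 / 31225 * 100 = 58.13

58.13 %


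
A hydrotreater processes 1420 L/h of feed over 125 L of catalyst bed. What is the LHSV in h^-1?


LHSV = volumetric feed rate / catalyst volume
= 1420 L/h / 125 L
= 11.36 h^-1

11.36 h^-1


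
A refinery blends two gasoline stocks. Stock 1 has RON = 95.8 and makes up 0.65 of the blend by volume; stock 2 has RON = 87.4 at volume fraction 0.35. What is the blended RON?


Linear blending: RON_blend = sum(vi * RONi)
Contribution 1: 0.65 * 95.8 = 62.27
Contribution 2: 0.35 * 87.4 = 30.59
RON_blend = 62.27 + 30.59 = 92.86

92.86


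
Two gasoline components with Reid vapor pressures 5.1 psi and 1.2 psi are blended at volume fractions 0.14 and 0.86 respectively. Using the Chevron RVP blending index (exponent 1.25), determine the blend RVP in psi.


Chevron index: RVP_blend = (sum xi*RVPi^1.25)^(1/1.25)
RVP^1.25 terms: 0.14 * 5.1^1.25 + 0.86 * 1.2^1.25 = 2.15311
RVP_blend = 2.15311^(1/1.25) = 1.847

1.847 psi


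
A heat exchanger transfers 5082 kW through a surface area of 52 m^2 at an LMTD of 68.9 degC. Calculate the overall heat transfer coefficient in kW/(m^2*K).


From Q = U*A*LMTD, U = Q / (A * LMTD)
U = 5082 / (52 * 68.9) = 5082 / 3582.8 = 1.418

1.418 kW/(m^2*K)


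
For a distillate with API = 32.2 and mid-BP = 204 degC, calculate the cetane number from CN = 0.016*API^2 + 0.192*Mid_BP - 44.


CN = 0.016 * 32.2^2 + 0.192 * 204 - 44
CN = 16.58944 + 39.168 - 44 = 11.75744

11.75744


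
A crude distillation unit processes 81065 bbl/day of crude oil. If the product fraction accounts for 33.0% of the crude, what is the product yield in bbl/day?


Crude throughput = 81065 bbl/day
Fraction yield = 33.0%
yield = throughput * fraction / 100
yield = 81065 * 33.0 / 100 = 26751.45

26751.45 bbl/day


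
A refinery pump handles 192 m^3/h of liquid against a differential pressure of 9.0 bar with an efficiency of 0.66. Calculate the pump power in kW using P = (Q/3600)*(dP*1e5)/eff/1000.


Q = 192 / 3600 = 0.0533333 m^3/s
P = 0.0533333 * (9.0 * 1e5) / 0.66 / 1000 = 72.73

72.73 kW


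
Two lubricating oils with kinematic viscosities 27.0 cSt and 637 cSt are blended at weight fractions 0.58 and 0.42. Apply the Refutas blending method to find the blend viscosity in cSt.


Refutas method: VBN_i = 14.534*ln(ln(visc_i + 0.8)) + 10.975, blended linearly by mass fraction; since VBN is linear in VBI_i = ln(ln(visc_i + 0.8)) and the fractions sum to 1, blend VBI directly: visc = exp(exp(VBI_blend)) - 0.8
VBI_1 = ln(ln(27.0 + 0.8)) = 1.20148
VBI_2 = ln(ln(637 + 0.8)) = 1.86532
VBI_blend = 0.58 * 1.20148 + 0.42 * 1.86532 = 1.48029
visc_blend = exp(exp(1.48029)) - 0.8 = 80.18

80.18 cSt
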